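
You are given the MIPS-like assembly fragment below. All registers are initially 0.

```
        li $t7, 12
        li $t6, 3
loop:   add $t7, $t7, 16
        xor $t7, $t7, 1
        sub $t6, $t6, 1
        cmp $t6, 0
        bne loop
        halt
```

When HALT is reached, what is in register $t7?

61

$t7=12
$t6=3
$t7=12+16=28
$t7=28^1=29
$t6=3-1=2
cmp $t6, 0  (cmp 2,0)
bne loop: taken
$t7=29+16=45
$t7=45^1=44
$t6=2-1=1
cmp $t6, 0  (cmp 1,0)
bne loop: taken
$t7=44+16=60
$t7=60^1=61
$t6=1-1=0
cmp $t6, 0  (cmp 0,0)
bne loop: not taken
halt.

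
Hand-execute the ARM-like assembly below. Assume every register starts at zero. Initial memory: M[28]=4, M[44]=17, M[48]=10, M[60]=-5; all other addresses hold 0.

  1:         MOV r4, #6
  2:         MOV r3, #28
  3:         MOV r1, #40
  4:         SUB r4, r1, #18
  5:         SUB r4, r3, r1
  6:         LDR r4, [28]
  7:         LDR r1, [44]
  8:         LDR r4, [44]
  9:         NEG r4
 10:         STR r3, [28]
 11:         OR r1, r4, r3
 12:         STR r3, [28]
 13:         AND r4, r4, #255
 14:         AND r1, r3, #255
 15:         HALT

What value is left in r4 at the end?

239

after MOV r4, #6: r4=6
after MOV r3, #28: r3=28
after MOV r1, #40: r1=40
after SUB r4, r1, #18: r4=40-18=22
after SUB r4, r3, r1: r4=28-40=-12
after LDR r4, [28]: r4=M[28]=4
after LDR r1, [44]: r1=M[44]=17
after LDR r4, [44]: r4=M[44]=17
after NEG r4: r4=-(17)=-17
STR r3, [28] → M[28]=28
after OR r1, r4, r3: r1=(-17)|28=-1
STR r3, [28] → M[28]=28
after AND r4, r4, #255: r4=(-17)&255=239
after AND r1, r3, #255: r1=28&255=28
halt.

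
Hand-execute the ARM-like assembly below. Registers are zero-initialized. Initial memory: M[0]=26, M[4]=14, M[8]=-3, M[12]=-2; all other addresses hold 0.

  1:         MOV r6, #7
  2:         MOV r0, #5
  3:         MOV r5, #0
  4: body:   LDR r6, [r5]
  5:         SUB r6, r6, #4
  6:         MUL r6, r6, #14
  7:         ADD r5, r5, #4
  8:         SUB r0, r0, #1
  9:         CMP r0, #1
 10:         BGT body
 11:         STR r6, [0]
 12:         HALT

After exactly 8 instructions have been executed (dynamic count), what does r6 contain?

MOV r6, #7 → r6=7
MOV r0, #5 → r0=5
MOV r5, #0 → r5=0
LDR r6, [r5] → r6=M[0]=26
SUB r6, r6, #4 → r6=26-4=22
MUL r6, r6, #14 → r6=22*14=308
ADD r5, r5, #4 → r5=0+4=4
SUB r0, r0, #1 → r0=5-1=4
After step 8: r6 = 308.

308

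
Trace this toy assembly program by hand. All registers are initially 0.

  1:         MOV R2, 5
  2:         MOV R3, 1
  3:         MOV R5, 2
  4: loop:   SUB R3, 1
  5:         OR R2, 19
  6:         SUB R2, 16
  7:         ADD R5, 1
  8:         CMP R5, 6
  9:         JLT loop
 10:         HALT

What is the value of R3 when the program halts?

-3

MOV R2, 5 → R2=5
MOV R3, 1 → R3=1
MOV R5, 2 → R5=2
SUB R3, 1 → R3=1-1=0
OR R2, 19 → R2=5|19=23
SUB R2, 16 → R2=23-16=7
ADD R5, 1 → R5=2+1=3
CMP R5, 6  (cmp 3,6)
JLT loop: taken
SUB R3, 1 → R3=0-1=-1
OR R2, 19 → R2=7|19=23
SUB R2, 16 → R2=23-16=7
ADD R5, 1 → R5=3+1=4
CMP R5, 6  (cmp 4,6)
JLT loop: taken
SUB R3, 1 → R3=(-1)-1=-2
OR R2, 19 → R2=7|19=23
SUB R2, 16 → R2=23-16=7
ADD R5, 1 → R5=4+1=5
CMP R5, 6  (cmp 5,6)
JLT loop: taken
SUB R3, 1 → R3=(-2)-1=-3
OR R2, 19 → R2=7|19=23
SUB R2, 16 → R2=23-16=7
ADD R5, 1 → R5=5+1=6
CMP R5, 6  (cmp 6,6)
JLT loop: not taken
halt.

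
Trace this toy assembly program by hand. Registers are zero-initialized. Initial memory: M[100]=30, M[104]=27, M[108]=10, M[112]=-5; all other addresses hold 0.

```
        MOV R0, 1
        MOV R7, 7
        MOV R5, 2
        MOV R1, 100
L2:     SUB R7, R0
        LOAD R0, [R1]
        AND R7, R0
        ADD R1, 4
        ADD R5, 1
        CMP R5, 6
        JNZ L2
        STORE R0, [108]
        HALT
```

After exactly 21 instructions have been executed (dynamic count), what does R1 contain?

MOV R0, 1 → R0=1
MOV R7, 7 → R7=7
MOV R5, 2 → R5=2
MOV R1, 100 → R1=100
SUB R7, R0 → R7=7-1=6
LOAD R0, [R1] → R0=M[100]=30
AND R7, R0 → R7=6&30=6
ADD R1, 4 → R1=100+4=104
ADD R5, 1 → R5=2+1=3
CMP R5, 6  (cmp 3,6)
JNZ L2: taken
SUB R7, R0 → R7=6-30=-24
LOAD R0, [R1] → R0=M[104]=27
AND R7, R0 → R7=(-24)&27=8
ADD R1, 4 → R1=104+4=108
ADD R5, 1 → R5=3+1=4
CMP R5, 6  (cmp 4,6)
JNZ L2: taken
SUB R7, R0 → R7=8-27=-19
LOAD R0, [R1] → R0=M[108]=10
AND R7, R0 → R7=(-19)&10=8
After step 21: R1 = 108.

108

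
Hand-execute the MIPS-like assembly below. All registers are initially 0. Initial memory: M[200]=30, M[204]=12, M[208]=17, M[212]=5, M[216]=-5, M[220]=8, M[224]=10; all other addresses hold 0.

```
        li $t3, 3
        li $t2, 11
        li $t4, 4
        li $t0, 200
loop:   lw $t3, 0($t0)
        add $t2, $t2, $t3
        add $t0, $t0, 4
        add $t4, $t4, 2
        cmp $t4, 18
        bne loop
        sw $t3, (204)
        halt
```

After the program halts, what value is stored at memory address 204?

10

li $t3, 3 → $t3=3
li $t2, 11 → $t2=11
li $t4, 4 → $t4=4
li $t0, 200 → $t0=200
lw $t3, 0($t0) → $t3=M[200]=30
add $t2, $t2, $t3 → $t2=11+30=41
add $t0, $t0, 4 → $t0=200+4=204
add $t4, $t4, 2 → $t4=4+2=6
cmp $t4, 18  (cmp 6,18)
bne loop: taken
lw $t3, 0($t0) → $t3=M[204]=12
add $t2, $t2, $t3 → $t2=41+12=53
add $t0, $t0, 4 → $t0=204+4=208
add $t4, $t4, 2 → $t4=6+2=8
cmp $t4, 18  (cmp 8,18)
bne loop: taken
lw $t3, 0($t0) → $t3=M[208]=17
add $t2, $t2, $t3 → $t2=53+17=70
add $t0, $t0, 4 → $t0=208+4=212
add $t4, $t4, 2 → $t4=8+2=10
cmp $t4, 18  (cmp 10,18)
bne loop: taken
lw $t3, 0($t0) → $t3=M[212]=5
add $t2, $t2, $t3 → $t2=70+5=75
add $t0, $t0, 4 → $t0=212+4=216
add $t4, $t4, 2 → $t4=10+2=12
cmp $t4, 18  (cmp 12,18)
bne loop: taken
lw $t3, 0($t0) → $t3=M[216]=-5
add $t2, $t2, $t3 → $t2=75+(-5)=70
add $t0, $t0, 4 → $t0=216+4=220
add $t4, $t4, 2 → $t4=12+2=14
cmp $t4, 18  (cmp 14,18)
bne loop: taken
lw $t3, 0($t0) → $t3=M[220]=8
add $t2, $t2, $t3 → $t2=70+8=78
add $t0, $t0, 4 → $t0=220+4=224
add $t4, $t4, 2 → $t4=14+2=16
cmp $t4, 18  (cmp 16,18)
bne loop: taken
lw $t3, 0($t0) → $t3=M[224]=10
add $t2, $t2, $t3 → $t2=78+10=88
add $t0, $t0, 4 → $t0=224+4=228
add $t4, $t4, 2 → $t4=16+2=18
cmp $t4, 18  (cmp 18,18)
bne loop: not taken
sw $t3, (204) → M[204]=10
halt.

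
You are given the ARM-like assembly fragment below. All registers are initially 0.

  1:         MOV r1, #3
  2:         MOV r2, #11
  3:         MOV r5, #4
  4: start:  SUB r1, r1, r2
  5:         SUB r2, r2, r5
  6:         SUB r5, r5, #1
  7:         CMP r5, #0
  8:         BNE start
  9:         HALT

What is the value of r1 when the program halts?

after MOV r1, #3: r1=3
after MOV r2, #11: r2=11
after MOV r5, #4: r5=4
after SUB r1, r1, r2: r1=3-11=-8
after SUB r2, r2, r5: r2=11-4=7
after SUB r5, r5, #1: r5=4-1=3
CMP r5, #0  (cmp 3,0)
BNE start: taken
after SUB r1, r1, r2: r1=(-8)-7=-15
after SUB r2, r2, r5: r2=7-3=4
after SUB r5, r5, #1: r5=3-1=2
CMP r5, #0  (cmp 2,0)
BNE start: taken
after SUB r1, r1, r2: r1=(-15)-4=-19
after SUB r2, r2, r5: r2=4-2=2
after SUB r5, r5, #1: r5=2-1=1
CMP r5, #0  (cmp 1,0)
BNE start: taken
after SUB r1, r1, r2: r1=(-19)-2=-21
after SUB r2, r2, r5: r2=2-1=1
after SUB r5, r5, #1: r5=1-1=0
CMP r5, #0  (cmp 0,0)
BNE start: not taken
halt.

-21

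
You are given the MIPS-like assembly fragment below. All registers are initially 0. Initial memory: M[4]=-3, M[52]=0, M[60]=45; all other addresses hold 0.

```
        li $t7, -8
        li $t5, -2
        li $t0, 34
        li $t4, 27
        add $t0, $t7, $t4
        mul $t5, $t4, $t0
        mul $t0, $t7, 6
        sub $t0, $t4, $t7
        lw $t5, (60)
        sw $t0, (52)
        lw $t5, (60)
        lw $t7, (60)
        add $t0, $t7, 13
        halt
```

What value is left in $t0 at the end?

$t7=-8
$t5=-2
$t0=34
$t4=27
$t0=(-8)+27=19
$t5=27*19=513
$t0=(-8)*6=-48
$t0=27-(-8)=35
$t5=M[60]=45
sw $t0, (52) → M[52]=35
$t5=M[60]=45
$t7=M[60]=45
$t0=45+13=58
halt.

58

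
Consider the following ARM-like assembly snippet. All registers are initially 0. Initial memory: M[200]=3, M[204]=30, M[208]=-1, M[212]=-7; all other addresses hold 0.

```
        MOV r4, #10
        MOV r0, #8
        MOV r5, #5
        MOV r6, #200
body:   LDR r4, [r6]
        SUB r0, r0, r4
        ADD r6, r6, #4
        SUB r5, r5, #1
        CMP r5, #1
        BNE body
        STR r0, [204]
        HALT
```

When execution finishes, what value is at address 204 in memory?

MOV r4, #10 → r4=10
MOV r0, #8 → r0=8
MOV r5, #5 → r5=5
MOV r6, #200 → r6=200
LDR r4, [r6] → r4=M[200]=3
SUB r0, r0, r4 → r0=8-3=5
ADD r6, r6, #4 → r6=200+4=204
SUB r5, r5, #1 → r5=5-1=4
CMP r5, #1  (cmp 4,1)
BNE body: taken
LDR r4, [r6] → r4=M[204]=30
SUB r0, r0, r4 → r0=5-30=-25
ADD r6, r6, #4 → r6=204+4=208
SUB r5, r5, #1 → r5=4-1=3
CMP r5, #1  (cmp 3,1)
BNE body: taken
LDR r4, [r6] → r4=M[208]=-1
SUB r0, r0, r4 → r0=(-25)-(-1)=-24
ADD r6, r6, #4 → r6=208+4=212
SUB r5, r5, #1 → r5=3-1=2
CMP r5, #1  (cmp 2,1)
BNE body: taken
LDR r4, [r6] → r4=M[212]=-7
SUB r0, r0, r4 → r0=(-24)-(-7)=-17
ADD r6, r6, #4 → r6=212+4=216
SUB r5, r5, #1 → r5=2-1=1
CMP r5, #1  (cmp 1,1)
BNE body: not taken
STR r0, [204] → M[204]=-17
halt.

-17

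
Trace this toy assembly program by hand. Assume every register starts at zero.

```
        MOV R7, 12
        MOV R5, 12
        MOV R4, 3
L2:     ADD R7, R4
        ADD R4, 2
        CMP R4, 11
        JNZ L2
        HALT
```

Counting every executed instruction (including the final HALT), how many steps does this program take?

R7=12
R5=12
R4=3
R7=12+3=15
R4=3+2=5
CMP R4, 11  (cmp 5,11)
JNZ L2: taken
R7=15+5=20
R4=5+2=7
CMP R4, 11  (cmp 7,11)
JNZ L2: taken
R7=20+7=27
R4=7+2=9
CMP R4, 11  (cmp 9,11)
JNZ L2: taken
R7=27+9=36
R4=9+2=11
CMP R4, 11  (cmp 11,11)
JNZ L2: not taken
halt.
Total executed instructions: 20.

20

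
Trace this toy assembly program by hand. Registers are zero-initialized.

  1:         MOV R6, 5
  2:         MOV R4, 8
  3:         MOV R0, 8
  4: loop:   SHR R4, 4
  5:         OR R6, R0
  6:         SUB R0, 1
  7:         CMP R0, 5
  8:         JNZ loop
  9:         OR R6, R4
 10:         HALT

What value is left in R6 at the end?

after MOV R6, 5: R6=5
after MOV R4, 8: R4=8
after MOV R0, 8: R0=8
after SHR R4, 4: R4=8>>4=0
after OR R6, R0: R6=5|8=13
after SUB R0, 1: R0=8-1=7
CMP R0, 5  (cmp 7,5)
JNZ loop: taken
after SHR R4, 4: R4=0>>4=0
after OR R6, R0: R6=13|7=15
after SUB R0, 1: R0=7-1=6
CMP R0, 5  (cmp 6,5)
JNZ loop: taken
after SHR R4, 4: R4=0>>4=0
after OR R6, R0: R6=15|6=15
after SUB R0, 1: R0=6-1=5
CMP R0, 5  (cmp 5,5)
JNZ loop: not taken
after OR R6, R4: R6=15|0=15
halt.

15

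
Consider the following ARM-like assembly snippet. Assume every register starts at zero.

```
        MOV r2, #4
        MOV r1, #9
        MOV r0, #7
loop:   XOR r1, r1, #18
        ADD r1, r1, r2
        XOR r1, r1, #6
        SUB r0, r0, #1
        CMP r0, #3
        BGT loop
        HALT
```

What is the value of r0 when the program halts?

r2=4
r1=9
r0=7
r1=9^18=27
r1=27+4=31
r1=31^6=25
r0=7-1=6
CMP r0, #3  (cmp 6,3)
BGT loop: taken
r1=25^18=11
r1=11+4=15
r1=15^6=9
r0=6-1=5
CMP r0, #3  (cmp 5,3)
BGT loop: taken
r1=9^18=27
r1=27+4=31
r1=31^6=25
r0=5-1=4
CMP r0, #3  (cmp 4,3)
BGT loop: taken
r1=25^18=11
r1=11+4=15
r1=15^6=9
r0=4-1=3
CMP r0, #3  (cmp 3,3)
BGT loop: not taken
halt.

3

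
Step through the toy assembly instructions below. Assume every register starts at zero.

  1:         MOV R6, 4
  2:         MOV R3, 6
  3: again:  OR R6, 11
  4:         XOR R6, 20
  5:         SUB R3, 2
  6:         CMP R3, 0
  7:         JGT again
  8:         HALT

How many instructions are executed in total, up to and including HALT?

R6=4
R3=6
R6=4|11=15
R6=15^20=27
R3=6-2=4
CMP R3, 0  (cmp 4,0)
JGT again: taken
R6=27|11=27
R6=27^20=15
R3=4-2=2
CMP R3, 0  (cmp 2,0)
JGT again: taken
R6=15|11=15
R6=15^20=27
R3=2-2=0
CMP R3, 0  (cmp 0,0)
JGT again: not taken
halt.
Total executed instructions: 18.

18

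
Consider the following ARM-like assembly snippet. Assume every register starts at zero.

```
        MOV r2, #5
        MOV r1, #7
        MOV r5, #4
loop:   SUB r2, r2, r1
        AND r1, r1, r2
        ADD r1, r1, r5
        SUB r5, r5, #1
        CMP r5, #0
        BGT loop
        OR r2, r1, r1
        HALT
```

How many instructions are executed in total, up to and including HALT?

29

MOV r2, #5 → r2=5
MOV r1, #7 → r1=7
MOV r5, #4 → r5=4
SUB r2, r2, r1 → r2=5-7=-2
AND r1, r1, r2 → r1=7&(-2)=6
ADD r1, r1, r5 → r1=6+4=10
SUB r5, r5, #1 → r5=4-1=3
CMP r5, #0  (cmp 3,0)
BGT loop: taken
SUB r2, r2, r1 → r2=(-2)-10=-12
AND r1, r1, r2 → r1=10&(-12)=0
ADD r1, r1, r5 → r1=0+3=3
SUB r5, r5, #1 → r5=3-1=2
CMP r5, #0  (cmp 2,0)
BGT loop: taken
SUB r2, r2, r1 → r2=(-12)-3=-15
AND r1, r1, r2 → r1=3&(-15)=1
ADD r1, r1, r5 → r1=1+2=3
SUB r5, r5, #1 → r5=2-1=1
CMP r5, #0  (cmp 1,0)
BGT loop: taken
SUB r2, r2, r1 → r2=(-15)-3=-18
AND r1, r1, r2 → r1=3&(-18)=2
ADD r1, r1, r5 → r1=2+1=3
SUB r5, r5, #1 → r5=1-1=0
CMP r5, #0  (cmp 0,0)
BGT loop: not taken
OR r2, r1, r1 → r2=3|3=3
halt.
Total executed instructions: 29.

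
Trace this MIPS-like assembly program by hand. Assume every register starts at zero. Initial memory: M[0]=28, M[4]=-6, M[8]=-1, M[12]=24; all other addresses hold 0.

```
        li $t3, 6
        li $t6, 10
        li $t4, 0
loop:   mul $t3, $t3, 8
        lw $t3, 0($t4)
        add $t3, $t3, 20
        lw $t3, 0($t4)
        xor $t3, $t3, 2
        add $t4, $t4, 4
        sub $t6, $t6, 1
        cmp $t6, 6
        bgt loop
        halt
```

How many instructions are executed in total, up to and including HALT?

after li $t3, 6: $t3=6
after li $t6, 10: $t6=10
after li $t4, 0: $t4=0
after mul $t3, $t3, 8: $t3=6*8=48
after lw $t3, 0($t4): $t3=M[0]=28
after add $t3, $t3, 20: $t3=28+20=48
after lw $t3, 0($t4): $t3=M[0]=28
after xor $t3, $t3, 2: $t3=28^2=30
after add $t4, $t4, 4: $t4=0+4=4
after sub $t6, $t6, 1: $t6=10-1=9
cmp $t6, 6  (cmp 9,6)
bgt loop: taken
after mul $t3, $t3, 8: $t3=30*8=240
after lw $t3, 0($t4): $t3=M[4]=-6
after add $t3, $t3, 20: $t3=(-6)+20=14
after lw $t3, 0($t4): $t3=M[4]=-6
after xor $t3, $t3, 2: $t3=(-6)^2=-8
after add $t4, $t4, 4: $t4=4+4=8
after sub $t6, $t6, 1: $t6=9-1=8
cmp $t6, 6  (cmp 8,6)
bgt loop: taken
after mul $t3, $t3, 8: $t3=(-8)*8=-64
after lw $t3, 0($t4): $t3=M[8]=-1
after add $t3, $t3, 20: $t3=(-1)+20=19
after lw $t3, 0($t4): $t3=M[8]=-1
after xor $t3, $t3, 2: $t3=(-1)^2=-3
after add $t4, $t4, 4: $t4=8+4=12
after sub $t6, $t6, 1: $t6=8-1=7
cmp $t6, 6  (cmp 7,6)
bgt loop: taken
after mul $t3, $t3, 8: $t3=(-3)*8=-24
after lw $t3, 0($t4): $t3=M[12]=24
after add $t3, $t3, 20: $t3=24+20=44
after lw $t3, 0($t4): $t3=M[12]=24
after xor $t3, $t3, 2: $t3=24^2=26
after add $t4, $t4, 4: $t4=12+4=16
after sub $t6, $t6, 1: $t6=7-1=6
cmp $t6, 6  (cmp 6,6)
bgt loop: not taken
halt.
Total executed instructions: 40.

40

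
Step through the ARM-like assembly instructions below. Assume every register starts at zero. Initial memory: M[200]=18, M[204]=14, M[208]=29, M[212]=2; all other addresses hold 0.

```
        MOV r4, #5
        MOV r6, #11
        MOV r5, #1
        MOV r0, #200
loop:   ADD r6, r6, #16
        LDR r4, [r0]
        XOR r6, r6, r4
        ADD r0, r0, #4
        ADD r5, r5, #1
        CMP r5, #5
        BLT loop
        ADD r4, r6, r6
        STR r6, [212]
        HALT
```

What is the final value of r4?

144

MOV r4, #5 → r4=5
MOV r6, #11 → r6=11
MOV r5, #1 → r5=1
MOV r0, #200 → r0=200
ADD r6, r6, #16 → r6=11+16=27
LDR r4, [r0] → r4=M[200]=18
XOR r6, r6, r4 → r6=27^18=9
ADD r0, r0, #4 → r0=200+4=204
ADD r5, r5, #1 → r5=1+1=2
CMP r5, #5  (cmp 2,5)
BLT loop: taken
ADD r6, r6, #16 → r6=9+16=25
LDR r4, [r0] → r4=M[204]=14
XOR r6, r6, r4 → r6=25^14=23
ADD r0, r0, #4 → r0=204+4=208
ADD r5, r5, #1 → r5=2+1=3
CMP r5, #5  (cmp 3,5)
BLT loop: taken
ADD r6, r6, #16 → r6=23+16=39
LDR r4, [r0] → r4=M[208]=29
XOR r6, r6, r4 → r6=39^29=58
ADD r0, r0, #4 → r0=208+4=212
ADD r5, r5, #1 → r5=3+1=4
CMP r5, #5  (cmp 4,5)
BLT loop: taken
ADD r6, r6, #16 → r6=58+16=74
LDR r4, [r0] → r4=M[212]=2
XOR r6, r6, r4 → r6=74^2=72
ADD r0, r0, #4 → r0=212+4=216
ADD r5, r5, #1 → r5=4+1=5
CMP r5, #5  (cmp 5,5)
BLT loop: not taken
ADD r4, r6, r6 → r4=72+72=144
STR r6, [212] → M[212]=72
halt.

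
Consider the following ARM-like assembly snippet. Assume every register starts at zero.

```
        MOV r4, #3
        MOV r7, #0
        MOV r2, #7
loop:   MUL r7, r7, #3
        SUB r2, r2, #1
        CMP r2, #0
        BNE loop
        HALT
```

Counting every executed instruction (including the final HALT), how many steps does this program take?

32

after MOV r4, #3: r4=3
after MOV r7, #0: r7=0
after MOV r2, #7: r2=7
after MUL r7, r7, #3: r7=0*3=0
after SUB r2, r2, #1: r2=7-1=6
CMP r2, #0  (cmp 6,0)
BNE loop: taken
after MUL r7, r7, #3: r7=0*3=0
after SUB r2, r2, #1: r2=6-1=5
CMP r2, #0  (cmp 5,0)
BNE loop: taken
after MUL r7, r7, #3: r7=0*3=0
after SUB r2, r2, #1: r2=5-1=4
CMP r2, #0  (cmp 4,0)
BNE loop: taken
after MUL r7, r7, #3: r7=0*3=0
after SUB r2, r2, #1: r2=4-1=3
CMP r2, #0  (cmp 3,0)
BNE loop: taken
after MUL r7, r7, #3: r7=0*3=0
after SUB r2, r2, #1: r2=3-1=2
CMP r2, #0  (cmp 2,0)
BNE loop: taken
after MUL r7, r7, #3: r7=0*3=0
after SUB r2, r2, #1: r2=2-1=1
CMP r2, #0  (cmp 1,0)
BNE loop: taken
after MUL r7, r7, #3: r7=0*3=0
after SUB r2, r2, #1: r2=1-1=0
CMP r2, #0  (cmp 0,0)
BNE loop: not taken
halt.
Total executed instructions: 32.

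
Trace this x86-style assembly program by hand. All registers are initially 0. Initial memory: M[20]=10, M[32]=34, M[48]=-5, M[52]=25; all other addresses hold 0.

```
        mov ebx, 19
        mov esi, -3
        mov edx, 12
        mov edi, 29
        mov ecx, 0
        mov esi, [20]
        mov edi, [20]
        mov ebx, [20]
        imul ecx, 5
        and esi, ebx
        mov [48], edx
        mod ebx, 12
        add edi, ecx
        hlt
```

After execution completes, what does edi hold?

10

ebx=19
esi=-3
edx=12
edi=29
ecx=0
esi=M[20]=10
edi=M[20]=10
ebx=M[20]=10
ecx=0*5=0
esi=10&10=10
mov [48], edx → M[48]=12
ebx=10%12=10
edi=10+0=10
halt.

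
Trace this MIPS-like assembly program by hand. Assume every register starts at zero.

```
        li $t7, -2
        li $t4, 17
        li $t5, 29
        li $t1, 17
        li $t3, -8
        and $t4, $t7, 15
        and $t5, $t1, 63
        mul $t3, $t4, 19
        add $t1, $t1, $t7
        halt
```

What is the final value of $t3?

266

$t7=-2
$t4=17
$t5=29
$t1=17
$t3=-8
$t4=(-2)&15=14
$t5=17&63=17
$t3=14*19=266
$t1=17+(-2)=15
halt.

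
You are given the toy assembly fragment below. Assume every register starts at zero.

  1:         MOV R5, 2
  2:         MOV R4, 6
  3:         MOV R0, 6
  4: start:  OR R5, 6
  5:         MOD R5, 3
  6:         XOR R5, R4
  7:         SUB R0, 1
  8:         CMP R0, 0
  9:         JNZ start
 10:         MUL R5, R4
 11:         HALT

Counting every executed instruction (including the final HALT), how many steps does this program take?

41

after MOV R5, 2: R5=2
after MOV R4, 6: R4=6
after MOV R0, 6: R0=6
after OR R5, 6: R5=2|6=6
after MOD R5, 3: R5=6%3=0
after XOR R5, R4: R5=0^6=6
after SUB R0, 1: R0=6-1=5
CMP R0, 0  (cmp 5,0)
JNZ start: taken
after OR R5, 6: R5=6|6=6
after MOD R5, 3: R5=6%3=0
after XOR R5, R4: R5=0^6=6
after SUB R0, 1: R0=5-1=4
CMP R0, 0  (cmp 4,0)
JNZ start: taken
after OR R5, 6: R5=6|6=6
after MOD R5, 3: R5=6%3=0
after XOR R5, R4: R5=0^6=6
after SUB R0, 1: R0=4-1=3
CMP R0, 0  (cmp 3,0)
JNZ start: taken
after OR R5, 6: R5=6|6=6
after MOD R5, 3: R5=6%3=0
after XOR R5, R4: R5=0^6=6
after SUB R0, 1: R0=3-1=2
CMP R0, 0  (cmp 2,0)
JNZ start: taken
after OR R5, 6: R5=6|6=6
after MOD R5, 3: R5=6%3=0
after XOR R5, R4: R5=0^6=6
after SUB R0, 1: R0=2-1=1
CMP R0, 0  (cmp 1,0)
JNZ start: taken
after OR R5, 6: R5=6|6=6
after MOD R5, 3: R5=6%3=0
after XOR R5, R4: R5=0^6=6
after SUB R0, 1: R0=1-1=0
CMP R0, 0  (cmp 0,0)
JNZ start: not taken
after MUL R5, R4: R5=6*6=36
halt.
Total executed instructions: 41.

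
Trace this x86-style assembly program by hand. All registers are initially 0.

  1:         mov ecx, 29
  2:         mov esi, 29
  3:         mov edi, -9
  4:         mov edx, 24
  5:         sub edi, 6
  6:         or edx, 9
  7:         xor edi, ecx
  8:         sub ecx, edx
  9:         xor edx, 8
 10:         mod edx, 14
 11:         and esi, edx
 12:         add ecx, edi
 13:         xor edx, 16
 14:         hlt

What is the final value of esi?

after mov ecx, 29: ecx=29
after mov esi, 29: esi=29
after mov edi, -9: edi=-9
after mov edx, 24: edx=24
after sub edi, 6: edi=(-9)-6=-15
after or edx, 9: edx=24|9=25
after xor edi, ecx: edi=(-15)^29=-20
after sub ecx, edx: ecx=29-25=4
after xor edx, 8: edx=25^8=17
after mod edx, 14: edx=17%14=3
after and esi, edx: esi=29&3=1
after add ecx, edi: ecx=4+(-20)=-16
after xor edx, 16: edx=3^16=19
halt.

1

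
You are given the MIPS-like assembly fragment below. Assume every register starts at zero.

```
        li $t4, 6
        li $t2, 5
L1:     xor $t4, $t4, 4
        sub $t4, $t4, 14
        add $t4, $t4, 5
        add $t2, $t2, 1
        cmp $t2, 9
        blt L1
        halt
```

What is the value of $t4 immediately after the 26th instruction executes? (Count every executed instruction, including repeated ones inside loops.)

$t4=6
$t2=5
$t4=6^4=2
$t4=2-14=-12
$t4=(-12)+5=-7
$t2=5+1=6
cmp $t2, 9  (cmp 6,9)
blt L1: taken
$t4=(-7)^4=-3
$t4=(-3)-14=-17
$t4=(-17)+5=-12
$t2=6+1=7
cmp $t2, 9  (cmp 7,9)
blt L1: taken
$t4=(-12)^4=-16
$t4=(-16)-14=-30
$t4=(-30)+5=-25
$t2=7+1=8
cmp $t2, 9  (cmp 8,9)
blt L1: taken
$t4=(-25)^4=-29
$t4=(-29)-14=-43
$t4=(-43)+5=-38
$t2=8+1=9
cmp $t2, 9  (cmp 9,9)
blt L1: not taken
After step 26: $t4 = -38.

-38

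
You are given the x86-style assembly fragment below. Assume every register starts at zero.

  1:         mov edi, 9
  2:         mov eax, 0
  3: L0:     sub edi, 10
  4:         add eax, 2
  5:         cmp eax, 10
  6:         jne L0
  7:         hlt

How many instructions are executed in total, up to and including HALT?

after mov edi, 9: edi=9
after mov eax, 0: eax=0
after sub edi, 10: edi=9-10=-1
after add eax, 2: eax=0+2=2
cmp eax, 10  (cmp 2,10)
jne L0: taken
after sub edi, 10: edi=(-1)-10=-11
after add eax, 2: eax=2+2=4
cmp eax, 10  (cmp 4,10)
jne L0: taken
after sub edi, 10: edi=(-11)-10=-21
after add eax, 2: eax=4+2=6
cmp eax, 10  (cmp 6,10)
jne L0: taken
after sub edi, 10: edi=(-21)-10=-31
after add eax, 2: eax=6+2=8
cmp eax, 10  (cmp 8,10)
jne L0: taken
after sub edi, 10: edi=(-31)-10=-41
after add eax, 2: eax=8+2=10
cmp eax, 10  (cmp 10,10)
jne L0: not taken
halt.
Total executed instructions: 23.

23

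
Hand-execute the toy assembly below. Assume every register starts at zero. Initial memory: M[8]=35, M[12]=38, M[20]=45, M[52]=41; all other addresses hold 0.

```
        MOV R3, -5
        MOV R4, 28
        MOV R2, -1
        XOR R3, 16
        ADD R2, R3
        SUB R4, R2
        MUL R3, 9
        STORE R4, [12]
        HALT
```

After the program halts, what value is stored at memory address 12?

MOV R3, -5 → R3=-5
MOV R4, 28 → R4=28
MOV R2, -1 → R2=-1
XOR R3, 16 → R3=(-5)^16=-21
ADD R2, R3 → R2=(-1)+(-21)=-22
SUB R4, R2 → R4=28-(-22)=50
MUL R3, 9 → R3=(-21)*9=-189
STORE R4, [12] → M[12]=50
halt.

50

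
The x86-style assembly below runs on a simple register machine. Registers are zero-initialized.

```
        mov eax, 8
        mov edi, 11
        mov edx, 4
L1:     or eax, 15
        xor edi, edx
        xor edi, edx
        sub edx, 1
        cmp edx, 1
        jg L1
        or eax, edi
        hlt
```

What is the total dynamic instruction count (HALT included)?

after mov eax, 8: eax=8
after mov edi, 11: edi=11
after mov edx, 4: edx=4
after or eax, 15: eax=8|15=15
after xor edi, edx: edi=11^4=15
after xor edi, edx: edi=15^4=11
after sub edx, 1: edx=4-1=3
cmp edx, 1  (cmp 3,1)
jg L1: taken
after or eax, 15: eax=15|15=15
after xor edi, edx: edi=11^3=8
after xor edi, edx: edi=8^3=11
after sub edx, 1: edx=3-1=2
cmp edx, 1  (cmp 2,1)
jg L1: taken
after or eax, 15: eax=15|15=15
after xor edi, edx: edi=11^2=9
after xor edi, edx: edi=9^2=11
after sub edx, 1: edx=2-1=1
cmp edx, 1  (cmp 1,1)
jg L1: not taken
after or eax, edi: eax=15|11=15
halt.
Total executed instructions: 23.

23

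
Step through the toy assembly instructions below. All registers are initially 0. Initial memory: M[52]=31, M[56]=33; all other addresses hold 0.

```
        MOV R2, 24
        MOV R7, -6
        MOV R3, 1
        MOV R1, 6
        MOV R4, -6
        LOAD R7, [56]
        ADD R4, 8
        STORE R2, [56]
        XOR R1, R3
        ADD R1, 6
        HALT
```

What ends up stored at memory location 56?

24

R2=24
R7=-6
R3=1
R1=6
R4=-6
R7=M[56]=33
R4=(-6)+8=2
STORE R2, [56] → M[56]=24
R1=6^1=7
R1=7+6=13
halt.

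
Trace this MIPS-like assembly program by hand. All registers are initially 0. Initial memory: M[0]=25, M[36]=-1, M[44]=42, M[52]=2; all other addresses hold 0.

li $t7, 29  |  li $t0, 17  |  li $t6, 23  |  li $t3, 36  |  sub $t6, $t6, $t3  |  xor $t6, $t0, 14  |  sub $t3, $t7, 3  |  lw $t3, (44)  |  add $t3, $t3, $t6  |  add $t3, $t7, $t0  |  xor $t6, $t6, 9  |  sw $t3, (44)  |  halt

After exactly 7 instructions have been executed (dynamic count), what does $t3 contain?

$t7=29
$t0=17
$t6=23
$t3=36
$t6=23-36=-13
$t6=17^14=31
$t3=29-3=26
After step 7: $t3 = 26.

26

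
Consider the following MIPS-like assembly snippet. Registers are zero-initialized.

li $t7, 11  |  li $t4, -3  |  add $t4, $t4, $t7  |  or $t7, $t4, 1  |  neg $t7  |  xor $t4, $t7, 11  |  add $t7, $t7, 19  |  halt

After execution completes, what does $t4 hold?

after li $t7, 11: $t7=11
after li $t4, -3: $t4=-3
after add $t4, $t4, $t7: $t4=(-3)+11=8
after or $t7, $t4, 1: $t7=8|1=9
after neg $t7: $t7=-(9)=-9
after xor $t4, $t7, 11: $t4=(-9)^11=-4
after add $t7, $t7, 19: $t7=(-9)+19=10
halt.

-4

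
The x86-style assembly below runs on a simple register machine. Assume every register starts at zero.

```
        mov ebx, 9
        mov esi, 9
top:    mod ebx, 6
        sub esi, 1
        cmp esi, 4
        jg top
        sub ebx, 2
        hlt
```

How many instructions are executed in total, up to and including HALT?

24

after mov ebx, 9: ebx=9
after mov esi, 9: esi=9
after mod ebx, 6: ebx=9%6=3
after sub esi, 1: esi=9-1=8
cmp esi, 4  (cmp 8,4)
jg top: taken
after mod ebx, 6: ebx=3%6=3
after sub esi, 1: esi=8-1=7
cmp esi, 4  (cmp 7,4)
jg top: taken
after mod ebx, 6: ebx=3%6=3
after sub esi, 1: esi=7-1=6
cmp esi, 4  (cmp 6,4)
jg top: taken
after mod ebx, 6: ebx=3%6=3
after sub esi, 1: esi=6-1=5
cmp esi, 4  (cmp 5,4)
jg top: taken
after mod ebx, 6: ebx=3%6=3
after sub esi, 1: esi=5-1=4
cmp esi, 4  (cmp 4,4)
jg top: not taken
after sub ebx, 2: ebx=3-2=1
halt.
Total executed instructions: 24.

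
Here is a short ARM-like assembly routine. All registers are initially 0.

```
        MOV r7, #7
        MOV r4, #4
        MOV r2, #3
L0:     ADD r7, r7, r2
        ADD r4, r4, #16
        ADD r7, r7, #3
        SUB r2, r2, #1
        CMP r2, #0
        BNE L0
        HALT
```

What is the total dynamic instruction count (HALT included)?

after MOV r7, #7: r7=7
after MOV r4, #4: r4=4
after MOV r2, #3: r2=3
after ADD r7, r7, r2: r7=7+3=10
after ADD r4, r4, #16: r4=4+16=20
after ADD r7, r7, #3: r7=10+3=13
after SUB r2, r2, #1: r2=3-1=2
CMP r2, #0  (cmp 2,0)
BNE L0: taken
after ADD r7, r7, r2: r7=13+2=15
after ADD r4, r4, #16: r4=20+16=36
after ADD r7, r7, #3: r7=15+3=18
after SUB r2, r2, #1: r2=2-1=1
CMP r2, #0  (cmp 1,0)
BNE L0: taken
after ADD r7, r7, r2: r7=18+1=19
after ADD r4, r4, #16: r4=36+16=52
after ADD r7, r7, #3: r7=19+3=22
after SUB r2, r2, #1: r2=1-1=0
CMP r2, #0  (cmp 0,0)
BNE L0: not taken
halt.
Total executed instructions: 22.

22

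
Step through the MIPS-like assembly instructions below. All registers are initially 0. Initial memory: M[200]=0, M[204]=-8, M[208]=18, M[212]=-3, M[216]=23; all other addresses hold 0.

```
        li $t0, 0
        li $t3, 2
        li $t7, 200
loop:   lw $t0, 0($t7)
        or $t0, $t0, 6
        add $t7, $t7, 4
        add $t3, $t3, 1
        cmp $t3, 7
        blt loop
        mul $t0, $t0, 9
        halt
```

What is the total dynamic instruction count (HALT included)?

35

$t0=0
$t3=2
$t7=200
$t0=M[200]=0
$t0=0|6=6
$t7=200+4=204
$t3=2+1=3
cmp $t3, 7  (cmp 3,7)
blt loop: taken
$t0=M[204]=-8
$t0=(-8)|6=-2
$t7=204+4=208
$t3=3+1=4
cmp $t3, 7  (cmp 4,7)
blt loop: taken
$t0=M[208]=18
$t0=18|6=22
$t7=208+4=212
$t3=4+1=5
cmp $t3, 7  (cmp 5,7)
blt loop: taken
$t0=M[212]=-3
$t0=(-3)|6=-1
$t7=212+4=216
$t3=5+1=6
cmp $t3, 7  (cmp 6,7)
blt loop: taken
$t0=M[216]=23
$t0=23|6=23
$t7=216+4=220
$t3=6+1=7
cmp $t3, 7  (cmp 7,7)
blt loop: not taken
$t0=23*9=207
halt.
Total executed instructions: 35.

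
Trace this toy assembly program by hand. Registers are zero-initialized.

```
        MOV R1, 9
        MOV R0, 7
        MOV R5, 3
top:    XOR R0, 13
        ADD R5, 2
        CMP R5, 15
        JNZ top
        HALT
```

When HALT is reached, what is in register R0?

7

MOV R1, 9 → R1=9
MOV R0, 7 → R0=7
MOV R5, 3 → R5=3
XOR R0, 13 → R0=7^13=10
ADD R5, 2 → R5=3+2=5
CMP R5, 15  (cmp 5,15)
JNZ top: taken
XOR R0, 13 → R0=10^13=7
ADD R5, 2 → R5=5+2=7
CMP R5, 15  (cmp 7,15)
JNZ top: taken
XOR R0, 13 → R0=7^13=10
ADD R5, 2 → R5=7+2=9
CMP R5, 15  (cmp 9,15)
JNZ top: taken
XOR R0, 13 → R0=10^13=7
ADD R5, 2 → R5=9+2=11
CMP R5, 15  (cmp 11,15)
JNZ top: taken
XOR R0, 13 → R0=7^13=10
ADD R5, 2 → R5=11+2=13
CMP R5, 15  (cmp 13,15)
JNZ top: taken
XOR R0, 13 → R0=10^13=7
ADD R5, 2 → R5=13+2=15
CMP R5, 15  (cmp 15,15)
JNZ top: not taken
halt.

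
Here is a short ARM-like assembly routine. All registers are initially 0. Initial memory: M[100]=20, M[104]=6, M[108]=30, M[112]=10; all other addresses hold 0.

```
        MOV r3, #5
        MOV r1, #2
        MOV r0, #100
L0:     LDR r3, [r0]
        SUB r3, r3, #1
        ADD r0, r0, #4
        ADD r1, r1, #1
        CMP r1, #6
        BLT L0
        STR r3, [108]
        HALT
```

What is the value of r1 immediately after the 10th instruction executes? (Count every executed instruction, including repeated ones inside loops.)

r3=5
r1=2
r0=100
r3=M[100]=20
r3=20-1=19
r0=100+4=104
r1=2+1=3
CMP r1, #6  (cmp 3,6)
BLT L0: taken
r3=M[104]=6
After step 10: r1 = 3.

3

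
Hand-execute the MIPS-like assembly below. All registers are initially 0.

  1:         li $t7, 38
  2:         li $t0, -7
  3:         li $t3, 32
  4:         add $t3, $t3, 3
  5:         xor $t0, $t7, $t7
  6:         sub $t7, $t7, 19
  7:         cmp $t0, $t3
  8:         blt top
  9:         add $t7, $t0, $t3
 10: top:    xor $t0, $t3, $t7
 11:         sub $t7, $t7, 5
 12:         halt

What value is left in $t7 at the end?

14

after li $t7, 38: $t7=38
after li $t0, -7: $t0=-7
after li $t3, 32: $t3=32
after add $t3, $t3, 3: $t3=32+3=35
after xor $t0, $t7, $t7: $t0=38^38=0
after sub $t7, $t7, 19: $t7=38-19=19
cmp $t0, $t3  (cmp 0,35)
blt top: taken
after xor $t0, $t3, $t7: $t0=35^19=48
after sub $t7, $t7, 5: $t7=19-5=14
halt.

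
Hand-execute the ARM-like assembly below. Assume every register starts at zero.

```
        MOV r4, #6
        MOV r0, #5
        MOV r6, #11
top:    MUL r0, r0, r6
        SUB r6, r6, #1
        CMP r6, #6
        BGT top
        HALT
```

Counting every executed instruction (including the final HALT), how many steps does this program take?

24

MOV r4, #6 → r4=6
MOV r0, #5 → r0=5
MOV r6, #11 → r6=11
MUL r0, r0, r6 → r0=5*11=55
SUB r6, r6, #1 → r6=11-1=10
CMP r6, #6  (cmp 10,6)
BGT top: taken
MUL r0, r0, r6 → r0=55*10=550
SUB r6, r6, #1 → r6=10-1=9
CMP r6, #6  (cmp 9,6)
BGT top: taken
MUL r0, r0, r6 → r0=550*9=4950
SUB r6, r6, #1 → r6=9-1=8
CMP r6, #6  (cmp 8,6)
BGT top: taken
MUL r0, r0, r6 → r0=4950*8=39600
SUB r6, r6, #1 → r6=8-1=7
CMP r6, #6  (cmp 7,6)
BGT top: taken
MUL r0, r0, r6 → r0=39600*7=277200
SUB r6, r6, #1 → r6=7-1=6
CMP r6, #6  (cmp 6,6)
BGT top: not taken
halt.
Total executed instructions: 24.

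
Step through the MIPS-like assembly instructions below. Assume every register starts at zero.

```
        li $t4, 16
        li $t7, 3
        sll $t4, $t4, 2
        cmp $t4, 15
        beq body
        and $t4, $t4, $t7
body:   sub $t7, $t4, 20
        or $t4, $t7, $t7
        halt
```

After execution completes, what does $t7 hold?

-20

$t4=16
$t7=3
$t4=16<<2=64
cmp $t4, 15  (cmp 64,15)
beq body: not taken
$t4=64&3=0
$t7=0-20=-20
$t4=(-20)|(-20)=-20
halt.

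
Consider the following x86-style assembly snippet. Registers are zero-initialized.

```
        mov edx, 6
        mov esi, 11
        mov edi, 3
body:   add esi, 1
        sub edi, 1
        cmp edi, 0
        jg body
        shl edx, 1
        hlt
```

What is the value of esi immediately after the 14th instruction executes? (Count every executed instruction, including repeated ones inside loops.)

mov edx, 6 → edx=6
mov esi, 11 → esi=11
mov edi, 3 → edi=3
add esi, 1 → esi=11+1=12
sub edi, 1 → edi=3-1=2
cmp edi, 0  (cmp 2,0)
jg body: taken
add esi, 1 → esi=12+1=13
sub edi, 1 → edi=2-1=1
cmp edi, 0  (cmp 1,0)
jg body: taken
add esi, 1 → esi=13+1=14
sub edi, 1 → edi=1-1=0
cmp edi, 0  (cmp 0,0)
After step 14: esi = 14.

14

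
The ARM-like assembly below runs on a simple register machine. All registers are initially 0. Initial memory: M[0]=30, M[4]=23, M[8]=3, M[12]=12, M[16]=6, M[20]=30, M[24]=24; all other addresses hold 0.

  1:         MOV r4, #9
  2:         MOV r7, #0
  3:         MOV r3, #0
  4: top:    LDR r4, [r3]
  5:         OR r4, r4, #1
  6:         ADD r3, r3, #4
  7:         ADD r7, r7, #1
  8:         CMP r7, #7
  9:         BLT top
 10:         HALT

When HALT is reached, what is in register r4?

MOV r4, #9 → r4=9
MOV r7, #0 → r7=0
MOV r3, #0 → r3=0
LDR r4, [r3] → r4=M[0]=30
OR r4, r4, #1 → r4=30|1=31
ADD r3, r3, #4 → r3=0+4=4
ADD r7, r7, #1 → r7=0+1=1
CMP r7, #7  (cmp 1,7)
BLT top: taken
LDR r4, [r3] → r4=M[4]=23
OR r4, r4, #1 → r4=23|1=23
ADD r3, r3, #4 → r3=4+4=8
ADD r7, r7, #1 → r7=1+1=2
CMP r7, #7  (cmp 2,7)
BLT top: taken
LDR r4, [r3] → r4=M[8]=3
OR r4, r4, #1 → r4=3|1=3
ADD r3, r3, #4 → r3=8+4=12
ADD r7, r7, #1 → r7=2+1=3
CMP r7, #7  (cmp 3,7)
BLT top: taken
LDR r4, [r3] → r4=M[12]=12
OR r4, r4, #1 → r4=12|1=13
ADD r3, r3, #4 → r3=12+4=16
ADD r7, r7, #1 → r7=3+1=4
CMP r7, #7  (cmp 4,7)
BLT top: taken
LDR r4, [r3] → r4=M[16]=6
OR r4, r4, #1 → r4=6|1=7
ADD r3, r3, #4 → r3=16+4=20
ADD r7, r7, #1 → r7=4+1=5
CMP r7, #7  (cmp 5,7)
BLT top: taken
LDR r4, [r3] → r4=M[20]=30
OR r4, r4, #1 → r4=30|1=31
ADD r3, r3, #4 → r3=20+4=24
ADD r7, r7, #1 → r7=5+1=6
CMP r7, #7  (cmp 6,7)
BLT top: taken
LDR r4, [r3] → r4=M[24]=24
OR r4, r4, #1 → r4=24|1=25
ADD r3, r3, #4 → r3=24+4=28
ADD r7, r7, #1 → r7=6+1=7
CMP r7, #7  (cmp 7,7)
BLT top: not taken
halt.

25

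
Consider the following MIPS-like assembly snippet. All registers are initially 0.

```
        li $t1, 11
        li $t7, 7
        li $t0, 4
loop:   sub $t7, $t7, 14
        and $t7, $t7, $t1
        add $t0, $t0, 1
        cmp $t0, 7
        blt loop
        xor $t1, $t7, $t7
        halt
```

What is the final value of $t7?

after li $t1, 11: $t1=11
after li $t7, 7: $t7=7
after li $t0, 4: $t0=4
after sub $t7, $t7, 14: $t7=7-14=-7
after and $t7, $t7, $t1: $t7=(-7)&11=9
after add $t0, $t0, 1: $t0=4+1=5
cmp $t0, 7  (cmp 5,7)
blt loop: taken
after sub $t7, $t7, 14: $t7=9-14=-5
after and $t7, $t7, $t1: $t7=(-5)&11=11
after add $t0, $t0, 1: $t0=5+1=6
cmp $t0, 7  (cmp 6,7)
blt loop: taken
after sub $t7, $t7, 14: $t7=11-14=-3
after and $t7, $t7, $t1: $t7=(-3)&11=9
after add $t0, $t0, 1: $t0=6+1=7
cmp $t0, 7  (cmp 7,7)
blt loop: not taken
after xor $t1, $t7, $t7: $t1=9^9=0
halt.

9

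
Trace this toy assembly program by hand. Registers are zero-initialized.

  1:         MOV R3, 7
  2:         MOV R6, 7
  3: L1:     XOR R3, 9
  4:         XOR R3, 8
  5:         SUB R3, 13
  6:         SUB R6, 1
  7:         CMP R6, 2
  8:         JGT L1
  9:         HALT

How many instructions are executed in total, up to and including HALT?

33

after MOV R3, 7: R3=7
after MOV R6, 7: R6=7
after XOR R3, 9: R3=7^9=14
after XOR R3, 8: R3=14^8=6
after SUB R3, 13: R3=6-13=-7
after SUB R6, 1: R6=7-1=6
CMP R6, 2  (cmp 6,2)
JGT L1: taken
after XOR R3, 9: R3=(-7)^9=-16
after XOR R3, 8: R3=(-16)^8=-8
after SUB R3, 13: R3=(-8)-13=-21
after SUB R6, 1: R6=6-1=5
CMP R6, 2  (cmp 5,2)
JGT L1: taken
after XOR R3, 9: R3=(-21)^9=-30
after XOR R3, 8: R3=(-30)^8=-22
after SUB R3, 13: R3=(-22)-13=-35
after SUB R6, 1: R6=5-1=4
CMP R6, 2  (cmp 4,2)
JGT L1: taken
after XOR R3, 9: R3=(-35)^9=-44
after XOR R3, 8: R3=(-44)^8=-36
after SUB R3, 13: R3=(-36)-13=-49
after SUB R6, 1: R6=4-1=3
CMP R6, 2  (cmp 3,2)
JGT L1: taken
after XOR R3, 9: R3=(-49)^9=-58
after XOR R3, 8: R3=(-58)^8=-50
after SUB R3, 13: R3=(-50)-13=-63
after SUB R6, 1: R6=3-1=2
CMP R6, 2  (cmp 2,2)
JGT L1: not taken
halt.
Total executed instructions: 33.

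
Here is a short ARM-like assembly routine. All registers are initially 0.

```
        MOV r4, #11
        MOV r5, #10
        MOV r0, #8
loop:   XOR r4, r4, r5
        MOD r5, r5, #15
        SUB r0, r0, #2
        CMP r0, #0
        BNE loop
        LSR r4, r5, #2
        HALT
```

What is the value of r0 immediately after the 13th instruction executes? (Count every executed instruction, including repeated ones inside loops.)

after MOV r4, #11: r4=11
after MOV r5, #10: r5=10
after MOV r0, #8: r0=8
after XOR r4, r4, r5: r4=11^10=1
after MOD r5, r5, #15: r5=10%15=10
after SUB r0, r0, #2: r0=8-2=6
CMP r0, #0  (cmp 6,0)
BNE loop: taken
after XOR r4, r4, r5: r4=1^10=11
after MOD r5, r5, #15: r5=10%15=10
after SUB r0, r0, #2: r0=6-2=4
CMP r0, #0  (cmp 4,0)
BNE loop: taken
After step 13: r0 = 4.

4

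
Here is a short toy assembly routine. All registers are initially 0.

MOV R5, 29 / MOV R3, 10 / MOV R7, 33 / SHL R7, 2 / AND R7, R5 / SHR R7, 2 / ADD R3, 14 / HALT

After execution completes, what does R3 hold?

R5=29
R3=10
R7=33
R7=33<<2=132
R7=132&29=4
R7=4>>2=1
R3=10+14=24
halt.

24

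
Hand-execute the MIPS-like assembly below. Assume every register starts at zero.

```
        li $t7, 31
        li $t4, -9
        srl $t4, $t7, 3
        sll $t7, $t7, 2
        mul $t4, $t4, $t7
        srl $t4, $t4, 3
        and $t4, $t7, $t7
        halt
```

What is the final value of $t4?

124

after li $t7, 31: $t7=31
after li $t4, -9: $t4=-9
after srl $t4, $t7, 3: $t4=31>>3=3
after sll $t7, $t7, 2: $t7=31<<2=124
after mul $t4, $t4, $t7: $t4=3*124=372
after srl $t4, $t4, 3: $t4=372>>3=46
after and $t4, $t7, $t7: $t4=124&124=124
halt.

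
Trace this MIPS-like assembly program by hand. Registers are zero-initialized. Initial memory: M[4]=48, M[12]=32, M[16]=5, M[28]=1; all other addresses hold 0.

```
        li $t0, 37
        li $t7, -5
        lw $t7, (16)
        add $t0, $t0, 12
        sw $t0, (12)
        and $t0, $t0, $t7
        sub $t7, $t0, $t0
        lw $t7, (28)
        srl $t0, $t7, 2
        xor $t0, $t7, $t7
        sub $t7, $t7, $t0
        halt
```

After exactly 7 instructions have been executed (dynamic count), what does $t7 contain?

li $t0, 37 → $t0=37
li $t7, -5 → $t7=-5
lw $t7, (16) → $t7=M[16]=5
add $t0, $t0, 12 → $t0=37+12=49
sw $t0, (12) → M[12]=49
and $t0, $t0, $t7 → $t0=49&5=1
sub $t7, $t0, $t0 → $t7=1-1=0
After step 7: $t7 = 0.

0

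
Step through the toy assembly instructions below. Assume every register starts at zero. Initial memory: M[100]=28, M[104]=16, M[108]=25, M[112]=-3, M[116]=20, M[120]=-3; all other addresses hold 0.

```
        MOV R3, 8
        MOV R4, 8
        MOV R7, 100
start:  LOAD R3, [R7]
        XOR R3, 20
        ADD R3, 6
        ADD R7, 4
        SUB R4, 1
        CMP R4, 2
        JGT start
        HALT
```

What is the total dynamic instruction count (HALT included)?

MOV R3, 8 → R3=8
MOV R4, 8 → R4=8
MOV R7, 100 → R7=100
LOAD R3, [R7] → R3=M[100]=28
XOR R3, 20 → R3=28^20=8
ADD R3, 6 → R3=8+6=14
ADD R7, 4 → R7=100+4=104
SUB R4, 1 → R4=8-1=7
CMP R4, 2  (cmp 7,2)
JGT start: taken
LOAD R3, [R7] → R3=M[104]=16
XOR R3, 20 → R3=16^20=4
ADD R3, 6 → R3=4+6=10
ADD R7, 4 → R7=104+4=108
SUB R4, 1 → R4=7-1=6
CMP R4, 2  (cmp 6,2)
JGT start: taken
LOAD R3, [R7] → R3=M[108]=25
XOR R3, 20 → R3=25^20=13
ADD R3, 6 → R3=13+6=19
ADD R7, 4 → R7=108+4=112
SUB R4, 1 → R4=6-1=5
CMP R4, 2  (cmp 5,2)
JGT start: taken
LOAD R3, [R7] → R3=M[112]=-3
XOR R3, 20 → R3=(-3)^20=-23
ADD R3, 6 → R3=(-23)+6=-17
ADD R7, 4 → R7=112+4=116
SUB R4, 1 → R4=5-1=4
CMP R4, 2  (cmp 4,2)
JGT start: taken
LOAD R3, [R7] → R3=M[116]=20
XOR R3, 20 → R3=20^20=0
ADD R3, 6 → R3=0+6=6
ADD R7, 4 → R7=116+4=120
SUB R4, 1 → R4=4-1=3
CMP R4, 2  (cmp 3,2)
JGT start: taken
LOAD R3, [R7] → R3=M[120]=-3
XOR R3, 20 → R3=(-3)^20=-23
ADD R3, 6 → R3=(-23)+6=-17
ADD R7, 4 → R7=120+4=124
SUB R4, 1 → R4=3-1=2
CMP R4, 2  (cmp 2,2)
JGT start: not taken
halt.
Total executed instructions: 46.

46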